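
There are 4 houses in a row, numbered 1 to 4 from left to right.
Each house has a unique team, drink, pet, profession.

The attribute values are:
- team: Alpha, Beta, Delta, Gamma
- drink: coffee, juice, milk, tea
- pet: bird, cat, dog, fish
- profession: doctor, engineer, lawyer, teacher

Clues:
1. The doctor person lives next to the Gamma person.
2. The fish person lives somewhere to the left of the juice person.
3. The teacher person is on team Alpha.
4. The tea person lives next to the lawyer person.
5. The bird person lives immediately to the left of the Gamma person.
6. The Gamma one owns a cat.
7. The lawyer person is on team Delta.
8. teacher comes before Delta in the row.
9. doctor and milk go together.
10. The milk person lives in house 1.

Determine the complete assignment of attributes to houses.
Solution:

House | Team | Drink | Pet | Profession
---------------------------------------
  1   | Beta | milk | bird | doctor
  2   | Gamma | coffee | cat | engineer
  3   | Alpha | tea | fish | teacher
  4   | Delta | juice | dog | lawyer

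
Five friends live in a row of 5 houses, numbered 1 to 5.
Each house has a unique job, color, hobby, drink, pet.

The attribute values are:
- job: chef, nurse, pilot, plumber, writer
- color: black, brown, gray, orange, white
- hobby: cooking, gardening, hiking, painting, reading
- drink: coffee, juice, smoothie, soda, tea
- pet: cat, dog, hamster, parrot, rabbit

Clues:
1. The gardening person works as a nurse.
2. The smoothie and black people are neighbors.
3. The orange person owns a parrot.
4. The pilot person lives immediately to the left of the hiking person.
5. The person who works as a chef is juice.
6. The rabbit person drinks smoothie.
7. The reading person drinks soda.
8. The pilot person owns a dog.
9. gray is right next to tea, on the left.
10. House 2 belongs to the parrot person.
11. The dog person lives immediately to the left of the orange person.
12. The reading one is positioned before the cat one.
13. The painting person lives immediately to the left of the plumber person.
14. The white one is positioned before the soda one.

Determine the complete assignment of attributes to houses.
Solution:

House | Job | Color | Hobby | Drink | Pet
-----------------------------------------
  1   | pilot | gray | painting | coffee | dog
  2   | plumber | orange | hiking | tea | parrot
  3   | nurse | white | gardening | smoothie | rabbit
  4   | writer | black | reading | soda | hamster
  5   | chef | brown | cooking | juice | cat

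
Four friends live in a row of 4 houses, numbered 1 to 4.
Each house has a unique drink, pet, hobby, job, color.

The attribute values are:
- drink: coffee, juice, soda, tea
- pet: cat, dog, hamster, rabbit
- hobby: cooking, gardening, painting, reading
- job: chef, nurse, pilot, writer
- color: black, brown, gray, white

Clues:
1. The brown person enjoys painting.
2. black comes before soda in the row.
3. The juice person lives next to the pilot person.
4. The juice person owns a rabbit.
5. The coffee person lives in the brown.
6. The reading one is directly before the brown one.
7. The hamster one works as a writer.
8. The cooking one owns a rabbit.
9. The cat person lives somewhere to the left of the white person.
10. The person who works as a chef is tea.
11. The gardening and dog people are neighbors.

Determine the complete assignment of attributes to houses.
Solution:

House | Drink | Pet | Hobby | Job | Color
-----------------------------------------
  1   | juice | rabbit | cooking | nurse | black
  2   | soda | cat | gardening | pilot | gray
  3   | tea | dog | reading | chef | white
  4   | coffee | hamster | painting | writer | brown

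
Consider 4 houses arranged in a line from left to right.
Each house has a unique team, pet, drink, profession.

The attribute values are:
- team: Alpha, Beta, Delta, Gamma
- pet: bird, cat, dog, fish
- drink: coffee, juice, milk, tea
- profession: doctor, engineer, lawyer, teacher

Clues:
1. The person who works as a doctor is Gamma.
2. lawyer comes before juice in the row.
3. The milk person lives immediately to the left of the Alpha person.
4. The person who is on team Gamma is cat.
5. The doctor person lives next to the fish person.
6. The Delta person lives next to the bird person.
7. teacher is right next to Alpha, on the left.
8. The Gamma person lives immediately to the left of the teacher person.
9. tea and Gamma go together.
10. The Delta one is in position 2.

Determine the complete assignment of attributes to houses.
Solution:

House | Team | Pet | Drink | Profession
---------------------------------------
  1   | Gamma | cat | tea | doctor
  2   | Delta | fish | milk | teacher
  3   | Alpha | bird | coffee | lawyer
  4   | Beta | dog | juice | engineer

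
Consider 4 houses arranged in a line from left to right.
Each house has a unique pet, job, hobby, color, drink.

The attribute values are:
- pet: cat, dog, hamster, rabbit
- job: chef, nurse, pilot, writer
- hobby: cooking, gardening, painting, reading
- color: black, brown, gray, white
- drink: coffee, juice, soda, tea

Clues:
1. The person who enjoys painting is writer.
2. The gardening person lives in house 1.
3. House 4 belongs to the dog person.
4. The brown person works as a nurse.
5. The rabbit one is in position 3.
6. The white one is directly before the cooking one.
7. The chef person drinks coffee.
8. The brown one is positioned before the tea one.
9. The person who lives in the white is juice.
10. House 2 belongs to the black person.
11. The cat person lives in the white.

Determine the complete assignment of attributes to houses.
Solution:

House | Pet | Job | Hobby | Color | Drink
-----------------------------------------
  1   | cat | pilot | gardening | white | juice
  2   | hamster | chef | cooking | black | coffee
  3   | rabbit | nurse | reading | brown | soda
  4   | dog | writer | painting | gray | tea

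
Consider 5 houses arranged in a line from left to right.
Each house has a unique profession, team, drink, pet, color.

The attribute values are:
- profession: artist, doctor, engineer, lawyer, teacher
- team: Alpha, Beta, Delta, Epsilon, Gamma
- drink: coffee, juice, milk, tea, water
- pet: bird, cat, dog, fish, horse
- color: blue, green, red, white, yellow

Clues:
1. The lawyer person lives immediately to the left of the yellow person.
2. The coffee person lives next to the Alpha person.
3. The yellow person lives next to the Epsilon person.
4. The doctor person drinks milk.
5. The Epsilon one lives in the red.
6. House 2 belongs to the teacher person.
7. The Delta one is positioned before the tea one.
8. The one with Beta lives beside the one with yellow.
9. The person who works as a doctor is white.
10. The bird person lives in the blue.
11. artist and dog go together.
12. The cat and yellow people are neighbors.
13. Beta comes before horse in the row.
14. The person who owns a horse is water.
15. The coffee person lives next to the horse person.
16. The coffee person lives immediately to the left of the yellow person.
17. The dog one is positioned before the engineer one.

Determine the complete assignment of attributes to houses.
Solution:

House | Profession | Team | Drink | Pet | Color
-----------------------------------------------
  1   | lawyer | Beta | coffee | cat | green
  2   | teacher | Alpha | water | horse | yellow
  3   | artist | Epsilon | juice | dog | red
  4   | doctor | Delta | milk | fish | white
  5   | engineer | Gamma | tea | bird | blue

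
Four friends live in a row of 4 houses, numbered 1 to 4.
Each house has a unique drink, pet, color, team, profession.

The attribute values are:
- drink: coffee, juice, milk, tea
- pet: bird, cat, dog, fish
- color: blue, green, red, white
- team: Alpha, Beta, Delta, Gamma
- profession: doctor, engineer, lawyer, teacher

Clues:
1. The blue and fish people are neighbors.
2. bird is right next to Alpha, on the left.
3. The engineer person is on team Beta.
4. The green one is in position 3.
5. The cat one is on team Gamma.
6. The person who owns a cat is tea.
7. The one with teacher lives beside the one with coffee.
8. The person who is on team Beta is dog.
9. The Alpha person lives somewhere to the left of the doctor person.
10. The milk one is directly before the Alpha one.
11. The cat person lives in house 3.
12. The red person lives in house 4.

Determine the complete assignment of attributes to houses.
Solution:

House | Drink | Pet | Color | Team | Profession
-----------------------------------------------
  1   | milk | bird | blue | Delta | teacher
  2   | coffee | fish | white | Alpha | lawyer
  3   | tea | cat | green | Gamma | doctor
  4   | juice | dog | red | Beta | engineer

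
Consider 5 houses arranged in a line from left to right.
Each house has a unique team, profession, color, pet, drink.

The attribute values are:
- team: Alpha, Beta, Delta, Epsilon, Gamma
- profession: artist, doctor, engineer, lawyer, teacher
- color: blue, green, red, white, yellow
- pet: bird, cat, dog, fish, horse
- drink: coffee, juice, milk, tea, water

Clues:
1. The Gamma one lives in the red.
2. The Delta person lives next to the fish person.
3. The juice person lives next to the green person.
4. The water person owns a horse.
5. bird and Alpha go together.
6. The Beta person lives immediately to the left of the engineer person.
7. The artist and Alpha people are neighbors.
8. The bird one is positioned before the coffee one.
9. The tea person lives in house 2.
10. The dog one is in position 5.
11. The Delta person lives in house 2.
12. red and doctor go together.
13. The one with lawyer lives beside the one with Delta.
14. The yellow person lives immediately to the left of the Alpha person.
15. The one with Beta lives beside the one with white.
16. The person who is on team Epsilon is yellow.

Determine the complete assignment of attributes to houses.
Solution:

House | Team | Profession | Color | Pet | Drink
-----------------------------------------------
  1   | Beta | lawyer | blue | horse | water
  2   | Delta | engineer | white | cat | tea
  3   | Epsilon | artist | yellow | fish | juice
  4   | Alpha | teacher | green | bird | milk
  5   | Gamma | doctor | red | dog | coffee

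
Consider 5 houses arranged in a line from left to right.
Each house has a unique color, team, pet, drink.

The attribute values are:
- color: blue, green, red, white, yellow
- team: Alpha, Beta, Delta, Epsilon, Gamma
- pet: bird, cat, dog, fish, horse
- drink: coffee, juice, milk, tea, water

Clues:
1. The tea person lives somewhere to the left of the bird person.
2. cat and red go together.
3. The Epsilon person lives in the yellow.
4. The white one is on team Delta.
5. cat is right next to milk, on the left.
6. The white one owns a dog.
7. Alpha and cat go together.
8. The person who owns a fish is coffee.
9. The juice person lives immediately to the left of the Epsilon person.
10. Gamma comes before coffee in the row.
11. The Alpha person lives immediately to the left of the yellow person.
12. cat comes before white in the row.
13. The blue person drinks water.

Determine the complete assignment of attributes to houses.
Solution:

House | Color | Team | Pet | Drink
----------------------------------
  1   | red | Alpha | cat | juice
  2   | yellow | Epsilon | horse | milk
  3   | white | Delta | dog | tea
  4   | blue | Gamma | bird | water
  5   | green | Beta | fish | coffee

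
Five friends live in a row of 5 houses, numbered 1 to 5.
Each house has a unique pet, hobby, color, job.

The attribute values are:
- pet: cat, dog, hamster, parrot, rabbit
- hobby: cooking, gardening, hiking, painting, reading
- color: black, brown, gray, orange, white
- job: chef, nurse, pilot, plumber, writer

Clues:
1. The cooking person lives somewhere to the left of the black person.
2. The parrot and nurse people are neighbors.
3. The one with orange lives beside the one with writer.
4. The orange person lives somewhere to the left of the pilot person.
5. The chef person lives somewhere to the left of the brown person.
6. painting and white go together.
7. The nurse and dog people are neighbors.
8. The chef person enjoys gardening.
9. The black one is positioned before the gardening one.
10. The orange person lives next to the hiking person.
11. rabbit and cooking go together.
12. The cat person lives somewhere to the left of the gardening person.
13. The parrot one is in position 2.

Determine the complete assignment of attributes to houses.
Solution:

House | Pet | Hobby | Color | Job
---------------------------------
  1   | rabbit | cooking | orange | plumber
  2   | parrot | hiking | black | writer
  3   | cat | painting | white | nurse
  4   | dog | gardening | gray | chef
  5   | hamster | reading | brown | pilot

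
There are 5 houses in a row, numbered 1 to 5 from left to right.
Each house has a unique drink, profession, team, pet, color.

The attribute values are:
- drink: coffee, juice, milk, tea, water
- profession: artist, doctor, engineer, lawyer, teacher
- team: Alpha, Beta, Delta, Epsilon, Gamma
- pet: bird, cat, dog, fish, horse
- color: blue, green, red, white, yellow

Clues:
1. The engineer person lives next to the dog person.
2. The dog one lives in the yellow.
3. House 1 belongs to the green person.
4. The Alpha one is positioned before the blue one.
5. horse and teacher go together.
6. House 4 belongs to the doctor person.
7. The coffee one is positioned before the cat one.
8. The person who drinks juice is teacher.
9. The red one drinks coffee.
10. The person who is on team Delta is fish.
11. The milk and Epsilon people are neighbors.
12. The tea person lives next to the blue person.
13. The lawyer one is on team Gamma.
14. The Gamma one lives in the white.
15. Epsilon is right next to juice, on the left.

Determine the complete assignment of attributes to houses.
Solution:

House | Drink | Profession | Team | Pet | Color
-----------------------------------------------
  1   | milk | engineer | Alpha | bird | green
  2   | tea | artist | Epsilon | dog | yellow
  3   | juice | teacher | Beta | horse | blue
  4   | coffee | doctor | Delta | fish | red
  5   | water | lawyer | Gamma | cat | white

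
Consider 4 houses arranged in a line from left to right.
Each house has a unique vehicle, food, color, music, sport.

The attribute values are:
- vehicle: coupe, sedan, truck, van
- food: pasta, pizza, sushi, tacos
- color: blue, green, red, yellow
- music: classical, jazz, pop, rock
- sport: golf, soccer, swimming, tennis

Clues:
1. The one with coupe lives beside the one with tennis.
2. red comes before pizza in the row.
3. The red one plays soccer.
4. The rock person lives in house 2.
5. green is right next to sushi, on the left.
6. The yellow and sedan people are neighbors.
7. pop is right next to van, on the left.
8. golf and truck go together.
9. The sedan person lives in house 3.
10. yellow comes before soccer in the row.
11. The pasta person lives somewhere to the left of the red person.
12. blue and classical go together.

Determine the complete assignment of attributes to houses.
Solution:

House | Vehicle | Food | Color | Music | Sport
----------------------------------------------
  1   | coupe | pasta | green | pop | swimming
  2   | van | sushi | yellow | rock | tennis
  3   | sedan | tacos | red | jazz | soccer
  4   | truck | pizza | blue | classical | golf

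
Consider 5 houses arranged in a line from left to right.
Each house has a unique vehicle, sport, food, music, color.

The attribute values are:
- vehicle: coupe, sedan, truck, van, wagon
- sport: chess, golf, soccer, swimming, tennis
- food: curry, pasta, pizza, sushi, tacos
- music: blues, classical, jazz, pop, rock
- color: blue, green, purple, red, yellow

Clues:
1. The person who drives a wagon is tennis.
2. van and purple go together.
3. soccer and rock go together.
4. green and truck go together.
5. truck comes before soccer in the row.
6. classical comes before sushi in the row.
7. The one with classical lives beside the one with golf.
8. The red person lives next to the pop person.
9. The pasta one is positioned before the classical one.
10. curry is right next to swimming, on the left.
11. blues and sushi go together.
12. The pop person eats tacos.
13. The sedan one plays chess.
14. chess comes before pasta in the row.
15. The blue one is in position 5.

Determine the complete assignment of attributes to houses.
Solution:

House | Vehicle | Sport | Food | Music | Color
----------------------------------------------
  1   | sedan | chess | curry | jazz | red
  2   | truck | swimming | tacos | pop | green
  3   | van | soccer | pasta | rock | purple
  4   | wagon | tennis | pizza | classical | yellow
  5   | coupe | golf | sushi | blues | blue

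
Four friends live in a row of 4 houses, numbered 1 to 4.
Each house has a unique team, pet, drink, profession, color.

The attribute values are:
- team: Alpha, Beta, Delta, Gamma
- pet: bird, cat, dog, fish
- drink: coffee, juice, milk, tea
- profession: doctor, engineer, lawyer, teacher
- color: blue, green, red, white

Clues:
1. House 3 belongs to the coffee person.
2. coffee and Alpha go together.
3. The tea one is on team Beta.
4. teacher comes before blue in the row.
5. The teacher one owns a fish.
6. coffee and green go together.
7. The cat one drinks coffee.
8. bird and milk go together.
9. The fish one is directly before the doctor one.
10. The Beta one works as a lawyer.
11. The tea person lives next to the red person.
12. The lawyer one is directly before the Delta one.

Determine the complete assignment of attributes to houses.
Solution:

House | Team | Pet | Drink | Profession | Color
-----------------------------------------------
  1   | Beta | dog | tea | lawyer | white
  2   | Delta | fish | juice | teacher | red
  3   | Alpha | cat | coffee | doctor | green
  4   | Gamma | bird | milk | engineer | blue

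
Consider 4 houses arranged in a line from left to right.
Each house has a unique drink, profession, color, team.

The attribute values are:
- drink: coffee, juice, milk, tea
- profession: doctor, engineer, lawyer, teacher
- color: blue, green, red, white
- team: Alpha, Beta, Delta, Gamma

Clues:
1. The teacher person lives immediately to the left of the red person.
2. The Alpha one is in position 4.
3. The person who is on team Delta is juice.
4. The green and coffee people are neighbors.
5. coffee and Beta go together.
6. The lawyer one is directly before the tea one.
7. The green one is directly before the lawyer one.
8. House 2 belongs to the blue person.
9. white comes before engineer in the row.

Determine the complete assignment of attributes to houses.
Solution:

House | Drink | Profession | Color | Team
-----------------------------------------
  1   | juice | doctor | green | Delta
  2   | coffee | lawyer | blue | Beta
  3   | tea | teacher | white | Gamma
  4   | milk | engineer | red | Alpha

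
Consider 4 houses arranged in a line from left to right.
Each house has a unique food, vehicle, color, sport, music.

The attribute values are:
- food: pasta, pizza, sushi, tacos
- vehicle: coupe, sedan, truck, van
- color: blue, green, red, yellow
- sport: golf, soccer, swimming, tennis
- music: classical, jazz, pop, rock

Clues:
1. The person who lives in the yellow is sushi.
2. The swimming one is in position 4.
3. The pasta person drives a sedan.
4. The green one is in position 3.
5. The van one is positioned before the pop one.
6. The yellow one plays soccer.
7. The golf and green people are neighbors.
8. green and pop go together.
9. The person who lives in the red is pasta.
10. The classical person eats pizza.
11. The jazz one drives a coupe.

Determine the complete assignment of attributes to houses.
Solution:

House | Food | Vehicle | Color | Sport | Music
----------------------------------------------
  1   | sushi | coupe | yellow | soccer | jazz
  2   | pizza | van | blue | golf | classical
  3   | tacos | truck | green | tennis | pop
  4   | pasta | sedan | red | swimming | rock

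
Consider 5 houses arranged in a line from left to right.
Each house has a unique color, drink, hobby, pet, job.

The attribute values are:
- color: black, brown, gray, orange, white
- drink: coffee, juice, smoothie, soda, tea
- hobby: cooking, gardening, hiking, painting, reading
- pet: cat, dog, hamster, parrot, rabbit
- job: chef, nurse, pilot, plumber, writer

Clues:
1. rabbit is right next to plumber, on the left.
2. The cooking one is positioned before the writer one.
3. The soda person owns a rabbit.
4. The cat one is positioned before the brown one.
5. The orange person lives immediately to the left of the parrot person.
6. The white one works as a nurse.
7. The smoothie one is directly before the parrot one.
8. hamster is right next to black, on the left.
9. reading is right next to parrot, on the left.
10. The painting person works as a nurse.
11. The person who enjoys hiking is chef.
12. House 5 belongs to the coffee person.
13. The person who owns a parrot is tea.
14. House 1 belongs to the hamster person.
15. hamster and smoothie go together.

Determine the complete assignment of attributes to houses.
Solution:

House | Color | Drink | Hobby | Pet | Job
-----------------------------------------
  1   | orange | smoothie | reading | hamster | pilot
  2   | black | tea | hiking | parrot | chef
  3   | white | soda | painting | rabbit | nurse
  4   | gray | juice | cooking | cat | plumber
  5   | brown | coffee | gardening | dog | writer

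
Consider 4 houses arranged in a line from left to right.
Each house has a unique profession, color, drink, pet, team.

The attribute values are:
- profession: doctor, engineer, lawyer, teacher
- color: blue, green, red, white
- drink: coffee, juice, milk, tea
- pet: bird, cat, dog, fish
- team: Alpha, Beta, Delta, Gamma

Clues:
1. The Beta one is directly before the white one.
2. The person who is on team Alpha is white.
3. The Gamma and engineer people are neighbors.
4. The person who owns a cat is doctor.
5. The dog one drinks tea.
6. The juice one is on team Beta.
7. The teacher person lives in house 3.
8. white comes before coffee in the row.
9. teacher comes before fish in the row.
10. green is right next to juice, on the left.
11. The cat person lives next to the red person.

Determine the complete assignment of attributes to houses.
Solution:

House | Profession | Color | Drink | Pet | Team
-----------------------------------------------
  1   | doctor | green | milk | cat | Gamma
  2   | engineer | red | juice | bird | Beta
  3   | teacher | white | tea | dog | Alpha
  4   | lawyer | blue | coffee | fish | Delta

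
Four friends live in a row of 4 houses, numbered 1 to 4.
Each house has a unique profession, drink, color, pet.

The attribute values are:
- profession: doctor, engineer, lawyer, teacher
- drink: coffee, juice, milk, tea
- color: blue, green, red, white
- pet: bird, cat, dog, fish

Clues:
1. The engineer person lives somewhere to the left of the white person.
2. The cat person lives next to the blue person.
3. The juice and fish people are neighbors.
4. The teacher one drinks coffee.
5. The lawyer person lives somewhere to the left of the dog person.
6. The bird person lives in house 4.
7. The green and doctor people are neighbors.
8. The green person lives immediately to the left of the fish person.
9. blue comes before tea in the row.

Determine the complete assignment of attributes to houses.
Solution:

House | Profession | Drink | Color | Pet
----------------------------------------
  1   | lawyer | juice | green | cat
  2   | doctor | milk | blue | fish
  3   | engineer | tea | red | dog
  4   | teacher | coffee | white | bird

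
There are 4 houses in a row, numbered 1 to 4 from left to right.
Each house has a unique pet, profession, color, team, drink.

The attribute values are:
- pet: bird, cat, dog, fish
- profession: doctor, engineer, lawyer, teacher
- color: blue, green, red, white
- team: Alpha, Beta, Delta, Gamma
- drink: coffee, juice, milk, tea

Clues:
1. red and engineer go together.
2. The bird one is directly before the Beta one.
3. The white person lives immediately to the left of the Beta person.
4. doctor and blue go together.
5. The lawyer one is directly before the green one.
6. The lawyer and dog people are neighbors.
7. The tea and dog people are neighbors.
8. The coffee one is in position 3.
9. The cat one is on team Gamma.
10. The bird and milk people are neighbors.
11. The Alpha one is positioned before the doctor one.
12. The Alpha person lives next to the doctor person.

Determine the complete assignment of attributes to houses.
Solution:

House | Pet | Profession | Color | Team | Drink
-----------------------------------------------
  1   | bird | lawyer | white | Delta | tea
  2   | dog | teacher | green | Beta | milk
  3   | fish | engineer | red | Alpha | coffee
  4   | cat | doctor | blue | Gamma | juice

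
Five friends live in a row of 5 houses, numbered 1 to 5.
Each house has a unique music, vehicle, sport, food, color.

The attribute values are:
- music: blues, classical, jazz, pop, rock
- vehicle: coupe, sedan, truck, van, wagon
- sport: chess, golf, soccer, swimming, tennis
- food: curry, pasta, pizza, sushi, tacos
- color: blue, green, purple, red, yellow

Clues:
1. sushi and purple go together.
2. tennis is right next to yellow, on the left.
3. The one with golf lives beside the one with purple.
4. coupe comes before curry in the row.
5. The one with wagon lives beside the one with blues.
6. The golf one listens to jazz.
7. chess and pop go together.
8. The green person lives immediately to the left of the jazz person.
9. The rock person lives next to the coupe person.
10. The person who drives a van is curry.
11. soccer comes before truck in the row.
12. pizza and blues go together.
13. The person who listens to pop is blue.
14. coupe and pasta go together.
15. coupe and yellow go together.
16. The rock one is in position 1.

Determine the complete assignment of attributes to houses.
Solution:

House | Music | Vehicle | Sport | Food | Color
----------------------------------------------
  1   | rock | sedan | tennis | tacos | green
  2   | jazz | coupe | golf | pasta | yellow
  3   | classical | wagon | soccer | sushi | purple
  4   | blues | truck | swimming | pizza | red
  5   | pop | van | chess | curry | blue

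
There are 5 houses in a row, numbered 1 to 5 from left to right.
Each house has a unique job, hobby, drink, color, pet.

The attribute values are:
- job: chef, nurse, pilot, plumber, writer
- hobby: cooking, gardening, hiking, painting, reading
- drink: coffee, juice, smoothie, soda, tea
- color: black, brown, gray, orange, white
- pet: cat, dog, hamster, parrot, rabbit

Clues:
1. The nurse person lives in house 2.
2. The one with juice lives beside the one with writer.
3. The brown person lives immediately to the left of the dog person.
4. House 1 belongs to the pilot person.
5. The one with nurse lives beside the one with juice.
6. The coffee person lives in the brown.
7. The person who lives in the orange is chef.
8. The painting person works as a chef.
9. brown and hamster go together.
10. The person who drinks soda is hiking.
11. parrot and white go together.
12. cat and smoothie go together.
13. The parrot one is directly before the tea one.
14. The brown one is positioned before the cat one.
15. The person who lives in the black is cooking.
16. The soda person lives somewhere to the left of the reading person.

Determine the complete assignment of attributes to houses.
Solution:

House | Job | Hobby | Drink | Color | Pet
-----------------------------------------
  1   | pilot | gardening | coffee | brown | hamster
  2   | nurse | hiking | soda | gray | dog
  3   | plumber | reading | juice | white | parrot
  4   | writer | cooking | tea | black | rabbit
  5   | chef | painting | smoothie | orange | cat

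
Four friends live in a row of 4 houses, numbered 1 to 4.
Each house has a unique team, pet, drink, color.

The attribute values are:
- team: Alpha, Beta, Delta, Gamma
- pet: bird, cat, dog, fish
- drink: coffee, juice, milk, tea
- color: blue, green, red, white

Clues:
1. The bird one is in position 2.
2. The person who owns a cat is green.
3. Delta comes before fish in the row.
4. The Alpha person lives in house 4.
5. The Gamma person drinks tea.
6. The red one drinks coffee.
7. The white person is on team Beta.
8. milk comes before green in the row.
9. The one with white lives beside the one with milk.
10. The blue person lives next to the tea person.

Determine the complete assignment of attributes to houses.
Solution:

House | Team | Pet | Drink | Color
----------------------------------
  1   | Beta | dog | juice | white
  2   | Delta | bird | milk | blue
  3   | Gamma | cat | tea | green
  4   | Alpha | fish | coffee | red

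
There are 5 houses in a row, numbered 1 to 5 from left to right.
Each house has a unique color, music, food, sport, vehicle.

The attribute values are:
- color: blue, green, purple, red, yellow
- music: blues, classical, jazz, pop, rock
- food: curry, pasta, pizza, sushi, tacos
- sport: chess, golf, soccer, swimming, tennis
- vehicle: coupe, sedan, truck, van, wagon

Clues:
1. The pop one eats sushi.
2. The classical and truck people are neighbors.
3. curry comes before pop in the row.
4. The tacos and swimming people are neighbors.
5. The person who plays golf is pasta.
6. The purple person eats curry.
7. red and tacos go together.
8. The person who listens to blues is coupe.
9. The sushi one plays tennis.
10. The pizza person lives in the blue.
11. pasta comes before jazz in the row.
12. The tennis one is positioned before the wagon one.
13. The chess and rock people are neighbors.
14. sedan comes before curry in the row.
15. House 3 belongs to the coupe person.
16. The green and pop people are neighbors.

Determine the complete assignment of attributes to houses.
Solution:

House | Color | Music | Food | Sport | Vehicle
----------------------------------------------
  1   | red | classical | tacos | chess | sedan
  2   | purple | rock | curry | swimming | truck
  3   | green | blues | pasta | golf | coupe
  4   | yellow | pop | sushi | tennis | van
  5   | blue | jazz | pizza | soccer | wagon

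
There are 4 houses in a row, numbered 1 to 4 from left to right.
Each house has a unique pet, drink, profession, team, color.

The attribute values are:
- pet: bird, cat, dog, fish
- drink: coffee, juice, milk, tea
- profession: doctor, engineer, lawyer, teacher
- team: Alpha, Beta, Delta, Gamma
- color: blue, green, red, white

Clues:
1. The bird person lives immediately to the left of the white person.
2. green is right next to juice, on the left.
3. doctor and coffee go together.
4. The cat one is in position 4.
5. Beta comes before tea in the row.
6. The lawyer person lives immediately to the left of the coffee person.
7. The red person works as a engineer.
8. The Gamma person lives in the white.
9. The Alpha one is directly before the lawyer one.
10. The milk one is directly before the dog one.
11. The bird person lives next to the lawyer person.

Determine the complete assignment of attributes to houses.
Solution:

House | Pet | Drink | Profession | Team | Color
-----------------------------------------------
  1   | bird | milk | teacher | Alpha | green
  2   | dog | juice | lawyer | Gamma | white
  3   | fish | coffee | doctor | Beta | blue
  4   | cat | tea | engineer | Delta | red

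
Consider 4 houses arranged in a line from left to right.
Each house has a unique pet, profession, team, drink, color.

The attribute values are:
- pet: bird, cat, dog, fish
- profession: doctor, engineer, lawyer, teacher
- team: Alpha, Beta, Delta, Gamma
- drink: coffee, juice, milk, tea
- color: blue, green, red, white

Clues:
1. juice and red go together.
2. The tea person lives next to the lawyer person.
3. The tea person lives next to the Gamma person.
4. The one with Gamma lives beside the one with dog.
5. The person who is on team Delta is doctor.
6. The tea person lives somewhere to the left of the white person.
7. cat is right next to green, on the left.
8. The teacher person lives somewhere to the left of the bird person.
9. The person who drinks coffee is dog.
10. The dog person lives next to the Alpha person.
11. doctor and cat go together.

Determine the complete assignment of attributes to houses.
Solution:

House | Pet | Profession | Team | Drink | Color
-----------------------------------------------
  1   | cat | doctor | Delta | tea | blue
  2   | fish | lawyer | Gamma | milk | green
  3   | dog | teacher | Beta | coffee | white
  4   | bird | engineer | Alpha | juice | red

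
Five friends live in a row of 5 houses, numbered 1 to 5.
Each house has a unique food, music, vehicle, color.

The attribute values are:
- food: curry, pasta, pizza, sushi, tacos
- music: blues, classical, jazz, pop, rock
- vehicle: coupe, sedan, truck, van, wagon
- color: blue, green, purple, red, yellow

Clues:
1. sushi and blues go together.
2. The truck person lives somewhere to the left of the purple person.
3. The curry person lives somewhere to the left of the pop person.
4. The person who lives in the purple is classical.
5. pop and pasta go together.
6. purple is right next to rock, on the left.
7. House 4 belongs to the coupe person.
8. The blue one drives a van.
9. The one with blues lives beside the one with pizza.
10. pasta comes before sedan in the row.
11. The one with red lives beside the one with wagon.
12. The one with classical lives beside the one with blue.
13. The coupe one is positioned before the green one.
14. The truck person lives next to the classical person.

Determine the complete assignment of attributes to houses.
Solution:

House | Food | Music | Vehicle | Color
--------------------------------------
  1   | sushi | blues | truck | red
  2   | pizza | classical | wagon | purple
  3   | curry | rock | van | blue
  4   | pasta | pop | coupe | yellow
  5   | tacos | jazz | sedan | green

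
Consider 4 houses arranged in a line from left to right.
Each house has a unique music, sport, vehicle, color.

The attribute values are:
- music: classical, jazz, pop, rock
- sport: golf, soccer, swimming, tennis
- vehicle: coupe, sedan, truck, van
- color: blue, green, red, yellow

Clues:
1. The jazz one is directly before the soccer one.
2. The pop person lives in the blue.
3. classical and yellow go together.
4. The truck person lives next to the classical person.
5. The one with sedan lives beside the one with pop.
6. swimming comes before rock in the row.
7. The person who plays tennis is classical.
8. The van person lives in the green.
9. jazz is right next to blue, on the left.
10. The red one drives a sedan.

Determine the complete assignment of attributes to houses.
Solution:

House | Music | Sport | Vehicle | Color
---------------------------------------
  1   | jazz | swimming | sedan | red
  2   | pop | soccer | truck | blue
  3   | classical | tennis | coupe | yellow
  4   | rock | golf | van | green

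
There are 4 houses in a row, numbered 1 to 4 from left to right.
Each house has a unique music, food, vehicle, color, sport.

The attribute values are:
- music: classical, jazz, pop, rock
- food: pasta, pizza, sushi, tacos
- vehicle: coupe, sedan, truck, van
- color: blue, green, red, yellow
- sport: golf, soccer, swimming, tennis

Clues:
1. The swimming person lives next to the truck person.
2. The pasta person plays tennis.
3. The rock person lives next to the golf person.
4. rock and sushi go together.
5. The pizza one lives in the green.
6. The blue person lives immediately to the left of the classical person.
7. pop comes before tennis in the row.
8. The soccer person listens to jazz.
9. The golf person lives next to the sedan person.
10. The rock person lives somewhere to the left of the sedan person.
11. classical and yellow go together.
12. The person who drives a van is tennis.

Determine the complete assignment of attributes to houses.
Solution:

House | Music | Food | Vehicle | Color | Sport
----------------------------------------------
  1   | rock | sushi | coupe | red | swimming
  2   | pop | pizza | truck | green | golf
  3   | jazz | tacos | sedan | blue | soccer
  4   | classical | pasta | van | yellow | tennis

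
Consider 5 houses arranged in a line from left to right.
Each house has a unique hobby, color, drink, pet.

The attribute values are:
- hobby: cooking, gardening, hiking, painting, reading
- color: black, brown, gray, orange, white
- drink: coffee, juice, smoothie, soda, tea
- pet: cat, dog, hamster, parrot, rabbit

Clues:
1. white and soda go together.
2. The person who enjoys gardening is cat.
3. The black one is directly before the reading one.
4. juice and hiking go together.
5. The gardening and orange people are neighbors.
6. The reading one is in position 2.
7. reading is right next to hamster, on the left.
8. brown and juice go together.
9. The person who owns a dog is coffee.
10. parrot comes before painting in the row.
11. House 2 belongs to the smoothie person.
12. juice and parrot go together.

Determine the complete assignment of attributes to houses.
Solution:

House | Hobby | Color | Drink | Pet
-----------------------------------
  1   | gardening | black | tea | cat
  2   | reading | orange | smoothie | rabbit
  3   | cooking | white | soda | hamster
  4   | hiking | brown | juice | parrot
  5   | painting | gray | coffee | dog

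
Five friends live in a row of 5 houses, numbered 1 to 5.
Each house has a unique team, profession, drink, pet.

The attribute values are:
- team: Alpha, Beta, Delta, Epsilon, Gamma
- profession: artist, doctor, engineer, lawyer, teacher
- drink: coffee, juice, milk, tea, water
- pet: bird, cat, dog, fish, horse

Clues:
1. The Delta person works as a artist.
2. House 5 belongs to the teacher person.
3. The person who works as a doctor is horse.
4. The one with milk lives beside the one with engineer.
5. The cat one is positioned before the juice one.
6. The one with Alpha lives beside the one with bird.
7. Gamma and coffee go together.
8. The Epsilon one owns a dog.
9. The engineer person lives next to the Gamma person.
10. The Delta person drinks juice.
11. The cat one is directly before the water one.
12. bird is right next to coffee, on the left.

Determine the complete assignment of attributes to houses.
Solution:

House | Team | Profession | Drink | Pet
---------------------------------------
  1   | Alpha | lawyer | milk | cat
  2   | Beta | engineer | water | bird
  3   | Gamma | doctor | coffee | horse
  4   | Delta | artist | juice | fish
  5   | Epsilon | teacher | tea | dog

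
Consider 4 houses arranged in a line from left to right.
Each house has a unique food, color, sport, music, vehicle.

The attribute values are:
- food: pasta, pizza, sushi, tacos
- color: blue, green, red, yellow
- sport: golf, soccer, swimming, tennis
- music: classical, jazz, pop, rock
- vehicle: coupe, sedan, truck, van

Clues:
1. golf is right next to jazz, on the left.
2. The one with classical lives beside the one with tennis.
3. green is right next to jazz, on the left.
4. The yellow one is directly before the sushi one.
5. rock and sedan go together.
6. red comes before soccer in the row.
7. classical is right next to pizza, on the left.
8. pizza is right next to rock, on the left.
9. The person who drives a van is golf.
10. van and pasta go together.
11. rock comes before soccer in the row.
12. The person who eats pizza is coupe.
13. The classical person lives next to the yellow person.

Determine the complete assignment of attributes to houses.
Solution:

House | Food | Color | Sport | Music | Vehicle
----------------------------------------------
  1   | pasta | green | golf | classical | van
  2   | pizza | yellow | tennis | jazz | coupe
  3   | sushi | red | swimming | rock | sedan
  4   | tacos | blue | soccer | pop | truck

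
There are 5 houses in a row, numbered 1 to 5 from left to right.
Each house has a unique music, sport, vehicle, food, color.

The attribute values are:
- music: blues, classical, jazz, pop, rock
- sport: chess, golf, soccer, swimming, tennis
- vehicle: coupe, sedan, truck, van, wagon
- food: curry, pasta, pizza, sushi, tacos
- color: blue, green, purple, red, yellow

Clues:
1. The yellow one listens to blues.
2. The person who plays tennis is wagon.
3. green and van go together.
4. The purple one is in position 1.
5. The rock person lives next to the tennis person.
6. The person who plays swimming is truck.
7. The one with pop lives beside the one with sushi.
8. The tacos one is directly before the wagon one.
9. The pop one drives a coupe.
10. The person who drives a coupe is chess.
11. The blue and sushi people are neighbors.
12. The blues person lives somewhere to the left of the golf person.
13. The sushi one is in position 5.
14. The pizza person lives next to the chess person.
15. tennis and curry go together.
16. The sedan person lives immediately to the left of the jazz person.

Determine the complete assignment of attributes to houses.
Solution:

House | Music | Sport | Vehicle | Food | Color
----------------------------------------------
  1   | rock | soccer | sedan | tacos | purple
  2   | jazz | tennis | wagon | curry | red
  3   | blues | swimming | truck | pizza | yellow
  4   | pop | chess | coupe | pasta | blue
  5   | classical | golf | van | sushi | green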